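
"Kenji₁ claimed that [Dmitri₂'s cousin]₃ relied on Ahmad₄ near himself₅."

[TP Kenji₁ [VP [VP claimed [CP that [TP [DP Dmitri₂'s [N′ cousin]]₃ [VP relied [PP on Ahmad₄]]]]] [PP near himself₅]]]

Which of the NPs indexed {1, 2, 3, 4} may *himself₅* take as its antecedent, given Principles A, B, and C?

*himself* is an anaphor, so Principle A applies: it must be bound in its binding domain.
Binding domain of *himself₅*: the matrix TP, whose subject is Kenji₁.
*Kenji₁* c-commands the anaphor within its binding domain → licit binder.
*Dmitri₂* does not c-command the anaphor → cannot bind it.
*[Dmitri₂'s cousin]₃* does not c-command the anaphor → cannot bind it.
*Ahmad₄* does not c-command the anaphor → cannot bind it.

{1}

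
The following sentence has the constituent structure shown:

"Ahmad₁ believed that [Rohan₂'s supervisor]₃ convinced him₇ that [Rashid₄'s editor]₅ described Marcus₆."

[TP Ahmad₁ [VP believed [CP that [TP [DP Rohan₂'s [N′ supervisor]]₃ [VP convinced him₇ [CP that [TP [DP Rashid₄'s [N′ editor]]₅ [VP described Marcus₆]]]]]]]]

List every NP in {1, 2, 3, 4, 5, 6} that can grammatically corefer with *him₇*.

{1, 2}

*him* is a pronoun, so Principle B applies: it must be free in its binding domain.
Binding domain of *him₇*: the embedded TP, whose subject is [Rohan₂'s supervisor]₃.
*Ahmad₁* c-commands the pronoun but from outside its binding domain, and is not c-commanded by it → coindexation permitted.
*Rohan₂* and the pronoun do not c-command one another → neither Principle B nor Principle C is at stake; coindexation permitted.
*[Rohan₂'s supervisor]₃* c-commands the pronoun within its binding domain → coindexation would violate Principle B.
*Rashid₄*: the pronoun c-commands this R-expression → coindexation would violate Principle C on *Rashid₄*.
*[Rashid₄'s editor]₅*: the pronoun c-commands this R-expression → coindexation would violate Principle C on *[Rashid₄'s editor]₅*.
*Marcus₆*: the pronoun c-commands this R-expression → coindexation would violate Principle C on *Marcus₆*.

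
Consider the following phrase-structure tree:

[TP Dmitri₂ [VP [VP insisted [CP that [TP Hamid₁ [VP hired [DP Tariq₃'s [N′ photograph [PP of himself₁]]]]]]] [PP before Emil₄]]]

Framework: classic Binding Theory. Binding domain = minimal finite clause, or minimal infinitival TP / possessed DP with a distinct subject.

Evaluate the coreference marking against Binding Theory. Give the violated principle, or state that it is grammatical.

Principle A

The two coindexed NPs are *Hamid₁* and *himself₁*.
*himself₁* is an anaphor. Principle A requires it to be bound within its binding domain — the possessed DP, whose subject is Tariq₃.
Within that domain it is c-commanded by *Tariq₃*, which does not share its index.
*Hamid₁* does c-command the anaphor, but from outside its binding domain.
The anaphor is unbound in its domain → Principle A violation.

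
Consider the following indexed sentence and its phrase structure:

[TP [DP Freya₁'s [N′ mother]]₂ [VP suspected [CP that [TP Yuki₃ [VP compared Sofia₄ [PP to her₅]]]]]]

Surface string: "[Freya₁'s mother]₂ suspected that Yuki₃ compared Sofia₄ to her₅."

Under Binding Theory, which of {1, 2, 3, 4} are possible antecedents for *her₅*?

*her* is a pronoun, so Principle B applies: it must be free in its binding domain.
Binding domain of *her₅*: the embedded TP, whose subject is Yuki₃.
*Freya₁* and the pronoun do not c-command one another → neither Principle B nor Principle C is at stake; coindexation permitted.
*[Freya₁'s mother]₂* c-commands the pronoun but from outside its binding domain, and is not c-commanded by it → coindexation permitted.
*Yuki₃* c-commands the pronoun within its binding domain → coindexation would violate Principle B.
*Sofia₄* c-commands the pronoun within its binding domain → coindexation would violate Principle B.

{1, 2}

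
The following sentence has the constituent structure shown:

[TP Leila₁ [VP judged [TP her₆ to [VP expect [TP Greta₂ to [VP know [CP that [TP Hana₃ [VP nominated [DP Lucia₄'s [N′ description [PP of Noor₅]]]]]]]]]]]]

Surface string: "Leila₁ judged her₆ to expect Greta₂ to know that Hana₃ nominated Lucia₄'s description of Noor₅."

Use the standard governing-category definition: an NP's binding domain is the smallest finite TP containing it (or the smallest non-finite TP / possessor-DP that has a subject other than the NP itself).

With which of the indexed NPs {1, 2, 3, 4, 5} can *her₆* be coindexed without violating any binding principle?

*her* is a pronoun, so Principle B applies: it must be free in its binding domain.
Binding domain of *her₆*: the matrix TP, whose subject is Leila₁.
*Leila₁* c-commands the pronoun within its binding domain → coindexation would violate Principle B.
*Greta₂*: the pronoun c-commands this R-expression → coindexation would violate Principle C on *Greta₂*.
*Hana₃*: the pronoun c-commands this R-expression → coindexation would violate Principle C on *Hana₃*.
*Lucia₄*: the pronoun c-commands this R-expression → coindexation would violate Principle C on *Lucia₄*.
*Noor₅*: the pronoun c-commands this R-expression → coindexation would violate Principle C on *Noor₅*.

none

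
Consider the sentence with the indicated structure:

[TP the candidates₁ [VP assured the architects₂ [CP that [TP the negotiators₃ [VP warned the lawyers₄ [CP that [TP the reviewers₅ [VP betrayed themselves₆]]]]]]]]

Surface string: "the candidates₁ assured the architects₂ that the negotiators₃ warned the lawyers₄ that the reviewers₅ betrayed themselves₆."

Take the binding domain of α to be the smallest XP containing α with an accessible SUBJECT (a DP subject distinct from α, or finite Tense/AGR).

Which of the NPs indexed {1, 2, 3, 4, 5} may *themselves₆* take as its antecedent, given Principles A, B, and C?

{5}

*themselves* is an anaphor, so Principle A applies: it must be bound in its binding domain.
Binding domain of *themselves₆*: the embedded TP, whose subject is the reviewers₅.
*the candidates₁* c-commands the anaphor but is outside its binding domain → cannot satisfy Principle A.
*the architects₂* c-commands the anaphor but is outside its binding domain → cannot satisfy Principle A.
*the negotiators₃* c-commands the anaphor but is outside its binding domain → cannot satisfy Principle A.
*the lawyers₄* c-commands the anaphor but is outside its binding domain → cannot satisfy Principle A.
*the reviewers₅* c-commands the anaphor within its binding domain → licit binder.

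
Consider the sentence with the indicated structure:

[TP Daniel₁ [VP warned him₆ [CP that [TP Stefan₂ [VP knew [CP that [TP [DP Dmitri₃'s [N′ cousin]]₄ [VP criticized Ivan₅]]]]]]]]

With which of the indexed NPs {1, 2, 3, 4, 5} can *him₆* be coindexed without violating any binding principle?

*him* is a pronoun, so Principle B applies: it must be free in its binding domain.
Binding domain of *him₆*: the matrix TP, whose subject is Daniel₁.
*Daniel₁* c-commands the pronoun within its binding domain → coindexation would violate Principle B.
*Stefan₂*: the pronoun c-commands this R-expression → coindexation would violate Principle C on *Stefan₂*.
*Dmitri₃*: the pronoun c-commands this R-expression → coindexation would violate Principle C on *Dmitri₃*.
*[Dmitri₃'s cousin]₄*: the pronoun c-commands this R-expression → coindexation would violate Principle C on *[Dmitri₃'s cousin]₄*.
*Ivan₅*: the pronoun c-commands this R-expression → coindexation would violate Principle C on *Ivan₅*.

none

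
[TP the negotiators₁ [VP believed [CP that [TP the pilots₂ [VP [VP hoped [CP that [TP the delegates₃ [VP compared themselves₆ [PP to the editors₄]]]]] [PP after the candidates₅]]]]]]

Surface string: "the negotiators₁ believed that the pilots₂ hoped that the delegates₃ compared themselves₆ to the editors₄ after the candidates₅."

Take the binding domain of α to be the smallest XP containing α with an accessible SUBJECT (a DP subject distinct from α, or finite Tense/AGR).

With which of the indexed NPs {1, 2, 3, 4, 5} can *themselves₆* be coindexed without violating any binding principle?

{3}

*themselves* is an anaphor, so Principle A applies: it must be bound in its binding domain.
Binding domain of *themselves₆*: the embedded TP, whose subject is the delegates₃.
*the negotiators₁* c-commands the anaphor but is outside its binding domain → cannot satisfy Principle A.
*the pilots₂* c-commands the anaphor but is outside its binding domain → cannot satisfy Principle A.
*the delegates₃* c-commands the anaphor within its binding domain → licit binder.
*the editors₄* does not c-command the anaphor → cannot bind it.
*the candidates₅* does not c-command the anaphor → cannot bind it.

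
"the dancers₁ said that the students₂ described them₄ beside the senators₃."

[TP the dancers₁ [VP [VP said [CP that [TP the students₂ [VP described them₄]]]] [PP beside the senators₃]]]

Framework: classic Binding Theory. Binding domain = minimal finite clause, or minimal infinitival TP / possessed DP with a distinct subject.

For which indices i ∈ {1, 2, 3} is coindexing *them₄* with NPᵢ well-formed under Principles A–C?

*them* is a pronoun, so Principle B applies: it must be free in its binding domain.
Binding domain of *them₄*: the embedded TP, whose subject is the students₂.
*the dancers₁* c-commands the pronoun but from outside its binding domain, and is not c-commanded by it → coindexation permitted.
*the students₂* c-commands the pronoun within its binding domain → coindexation would violate Principle B.
*the senators₃* and the pronoun do not c-command one another → neither Principle B nor Principle C is at stake; coindexation permitted.

{1, 3}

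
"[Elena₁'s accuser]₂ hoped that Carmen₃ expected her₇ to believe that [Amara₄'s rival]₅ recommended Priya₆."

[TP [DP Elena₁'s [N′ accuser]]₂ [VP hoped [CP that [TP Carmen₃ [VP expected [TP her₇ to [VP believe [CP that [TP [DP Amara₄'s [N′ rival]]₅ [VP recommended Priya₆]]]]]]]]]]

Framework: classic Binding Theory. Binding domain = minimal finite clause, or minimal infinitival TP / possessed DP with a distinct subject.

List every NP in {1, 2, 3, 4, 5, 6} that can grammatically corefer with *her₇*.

*her* is a pronoun, so Principle B applies: it must be free in its binding domain.
Binding domain of *her₇*: the embedded TP, whose subject is Carmen₃.
*Elena₁* and the pronoun do not c-command one another → neither Principle B nor Principle C is at stake; coindexation permitted.
*[Elena₁'s accuser]₂* c-commands the pronoun but from outside its binding domain, and is not c-commanded by it → coindexation permitted.
*Carmen₃* c-commands the pronoun within its binding domain → coindexation would violate Principle B.
*Amara₄*: the pronoun c-commands this R-expression → coindexation would violate Principle C on *Amara₄*.
*[Amara₄'s rival]₅*: the pronoun c-commands this R-expression → coindexation would violate Principle C on *[Amara₄'s rival]₅*.
*Priya₆*: the pronoun c-commands this R-expression → coindexation would violate Principle C on *Priya₆*.

{1, 2}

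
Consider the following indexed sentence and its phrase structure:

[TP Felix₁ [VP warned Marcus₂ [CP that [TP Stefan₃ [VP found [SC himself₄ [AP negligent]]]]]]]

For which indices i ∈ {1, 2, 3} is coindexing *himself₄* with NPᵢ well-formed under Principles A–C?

{3}

*himself* is an anaphor, so Principle A applies: it must be bound in its binding domain.
Binding domain of *himself₄*: the embedded TP, whose subject is Stefan₃.
*Felix₁* c-commands the anaphor but is outside its binding domain → cannot satisfy Principle A.
*Marcus₂* c-commands the anaphor but is outside its binding domain → cannot satisfy Principle A.
*Stefan₃* c-commands the anaphor within its binding domain → licit binder.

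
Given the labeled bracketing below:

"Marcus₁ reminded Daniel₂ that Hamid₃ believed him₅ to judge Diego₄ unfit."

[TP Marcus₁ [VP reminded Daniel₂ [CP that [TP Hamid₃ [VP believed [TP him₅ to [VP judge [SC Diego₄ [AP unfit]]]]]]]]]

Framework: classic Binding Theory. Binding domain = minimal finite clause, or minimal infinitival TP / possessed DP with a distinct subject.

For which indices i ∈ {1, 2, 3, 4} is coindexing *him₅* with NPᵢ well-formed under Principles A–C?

*him* is a pronoun, so Principle B applies: it must be free in its binding domain.
Binding domain of *him₅*: the embedded TP, whose subject is Hamid₃.
*Marcus₁* c-commands the pronoun but from outside its binding domain, and is not c-commanded by it → coindexation permitted.
*Daniel₂* c-commands the pronoun but from outside its binding domain, and is not c-commanded by it → coindexation permitted.
*Hamid₃* c-commands the pronoun within its binding domain → coindexation would violate Principle B.
*Diego₄*: the pronoun c-commands this R-expression → coindexation would violate Principle C on *Diego₄*.

{1, 2}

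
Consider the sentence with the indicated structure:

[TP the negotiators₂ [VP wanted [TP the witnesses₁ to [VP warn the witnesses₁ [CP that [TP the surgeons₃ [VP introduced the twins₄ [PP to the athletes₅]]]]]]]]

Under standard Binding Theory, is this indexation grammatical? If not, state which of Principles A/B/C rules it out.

Principle C

The two coindexed NPs are *the witnesses₁* (the lower occurrence) and *the witnesses₁* (the higher occurrence).
*the witnesses₁* (the lower occurrence) is an R-expression. Principle C requires it to be free everywhere.
*the witnesses₁* (the higher occurrence) c-commands it and carries the same index.
The R-expression is bound → Principle C violation.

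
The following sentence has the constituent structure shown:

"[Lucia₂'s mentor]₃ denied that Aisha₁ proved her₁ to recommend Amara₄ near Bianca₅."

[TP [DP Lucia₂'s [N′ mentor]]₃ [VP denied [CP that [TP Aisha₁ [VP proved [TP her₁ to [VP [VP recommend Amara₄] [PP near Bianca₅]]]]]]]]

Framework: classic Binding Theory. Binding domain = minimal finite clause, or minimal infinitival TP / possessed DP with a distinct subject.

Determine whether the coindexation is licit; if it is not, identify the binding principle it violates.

The two coindexed NPs are *Aisha₁* and *her₁*.
*her₁* is a pronoun. Its binding domain is the embedded TP, whose subject is Aisha₁.
*Aisha₁* c-commands it within that domain and carries the same index.
The pronoun is locally bound → Principle B violation.

Principle B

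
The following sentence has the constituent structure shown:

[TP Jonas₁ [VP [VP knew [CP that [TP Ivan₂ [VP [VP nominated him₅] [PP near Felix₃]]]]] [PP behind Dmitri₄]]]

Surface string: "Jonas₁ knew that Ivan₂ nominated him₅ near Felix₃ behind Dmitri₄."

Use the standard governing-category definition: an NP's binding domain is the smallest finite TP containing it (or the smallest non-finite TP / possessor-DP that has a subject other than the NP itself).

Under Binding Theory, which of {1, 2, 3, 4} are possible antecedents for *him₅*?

{1, 3, 4}

*him* is a pronoun, so Principle B applies: it must be free in its binding domain.
Binding domain of *him₅*: the embedded TP, whose subject is Ivan₂.
*Jonas₁* c-commands the pronoun but from outside its binding domain, and is not c-commanded by it → coindexation permitted.
*Ivan₂* c-commands the pronoun within its binding domain → coindexation would violate Principle B.
*Felix₃* and the pronoun do not c-command one another → neither Principle B nor Principle C is at stake; coindexation permitted.
*Dmitri₄* and the pronoun do not c-command one another → neither Principle B nor Principle C is at stake; coindexation permitted.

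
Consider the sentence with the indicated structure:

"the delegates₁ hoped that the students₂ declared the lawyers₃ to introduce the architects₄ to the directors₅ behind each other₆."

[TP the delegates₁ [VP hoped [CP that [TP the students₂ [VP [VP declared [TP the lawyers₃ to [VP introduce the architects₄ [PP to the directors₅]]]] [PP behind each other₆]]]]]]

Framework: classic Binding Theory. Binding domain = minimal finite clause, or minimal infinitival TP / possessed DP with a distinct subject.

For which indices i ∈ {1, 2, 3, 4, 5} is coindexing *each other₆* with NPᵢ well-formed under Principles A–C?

*each other* is an anaphor, so Principle A applies: it must be bound in its binding domain.
Binding domain of *each other₆*: the embedded TP, whose subject is the students₂.
*the delegates₁* c-commands the anaphor but is outside its binding domain → cannot satisfy Principle A.
*the students₂* c-commands the anaphor within its binding domain → licit binder.
*the lawyers₃* does not c-command the anaphor → cannot bind it.
*the architects₄* does not c-command the anaphor → cannot bind it.
*the directors₅* does not c-command the anaphor → cannot bind it.

{2}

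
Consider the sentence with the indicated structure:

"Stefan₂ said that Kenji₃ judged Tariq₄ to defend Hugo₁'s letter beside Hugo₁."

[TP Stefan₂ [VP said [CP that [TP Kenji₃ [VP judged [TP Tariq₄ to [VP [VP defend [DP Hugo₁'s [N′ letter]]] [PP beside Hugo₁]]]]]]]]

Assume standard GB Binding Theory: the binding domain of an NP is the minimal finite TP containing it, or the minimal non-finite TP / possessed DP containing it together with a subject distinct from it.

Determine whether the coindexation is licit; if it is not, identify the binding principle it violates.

The two coindexed NPs are *Hugo₁* and *Hugo₁*.
*Hugo₁* is an R-expression; no coindexed NP c-commands it, so Principle C holds.
*Hugo₁* is an R-expression; *Hugo₁* does not c-command it, and no other NP shares its index, so Principle C is satisfied.
All principles are respected.

grammatical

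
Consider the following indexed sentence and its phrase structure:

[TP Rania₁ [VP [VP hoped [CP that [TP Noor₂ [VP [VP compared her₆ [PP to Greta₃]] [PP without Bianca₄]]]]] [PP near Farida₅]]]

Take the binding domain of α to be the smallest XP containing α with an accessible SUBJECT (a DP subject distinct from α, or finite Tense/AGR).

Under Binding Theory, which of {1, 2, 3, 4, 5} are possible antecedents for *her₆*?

{1, 4, 5}

*her* is a pronoun, so Principle B applies: it must be free in its binding domain.
Binding domain of *her₆*: the embedded TP, whose subject is Noor₂.
*Rania₁* c-commands the pronoun but from outside its binding domain, and is not c-commanded by it → coindexation permitted.
*Noor₂* c-commands the pronoun within its binding domain → coindexation would violate Principle B.
*Greta₃*: the pronoun c-commands this R-expression → coindexation would violate Principle C on *Greta₃*.
*Bianca₄* and the pronoun do not c-command one another → neither Principle B nor Principle C is at stake; coindexation permitted.
*Farida₅* and the pronoun do not c-command one another → neither Principle B nor Principle C is at stake; coindexation permitted.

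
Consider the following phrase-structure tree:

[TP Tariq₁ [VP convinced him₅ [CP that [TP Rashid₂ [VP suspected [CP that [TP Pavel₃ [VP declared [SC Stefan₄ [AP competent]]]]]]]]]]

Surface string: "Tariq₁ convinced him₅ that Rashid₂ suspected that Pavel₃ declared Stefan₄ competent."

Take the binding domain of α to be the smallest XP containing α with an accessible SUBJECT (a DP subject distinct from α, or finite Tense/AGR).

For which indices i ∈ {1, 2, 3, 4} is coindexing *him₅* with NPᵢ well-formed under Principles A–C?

*him* is a pronoun, so Principle B applies: it must be free in its binding domain.
Binding domain of *him₅*: the matrix TP, whose subject is Tariq₁.
*Tariq₁* c-commands the pronoun within its binding domain → coindexation would violate Principle B.
*Rashid₂*: the pronoun c-commands this R-expression → coindexation would violate Principle C on *Rashid₂*.
*Pavel₃*: the pronoun c-commands this R-expression → coindexation would violate Principle C on *Pavel₃*.
*Stefan₄*: the pronoun c-commands this R-expression → coindexation would violate Principle C on *Stefan₄*.

none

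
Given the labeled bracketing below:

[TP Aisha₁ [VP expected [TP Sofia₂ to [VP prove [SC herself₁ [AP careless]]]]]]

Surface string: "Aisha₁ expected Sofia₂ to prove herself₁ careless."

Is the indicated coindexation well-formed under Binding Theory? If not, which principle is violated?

Principle A

The two coindexed NPs are *Aisha₁* and *herself₁*.
*herself₁* is an anaphor. Principle A requires it to be bound within its binding domain — the embedded TP, whose subject is Sofia₂.
Within that domain it is c-commanded by *Sofia₂*, which does not share its index.
*Aisha₁* does c-command the anaphor, but from outside its binding domain.
The anaphor is unbound in its domain → Principle A violation.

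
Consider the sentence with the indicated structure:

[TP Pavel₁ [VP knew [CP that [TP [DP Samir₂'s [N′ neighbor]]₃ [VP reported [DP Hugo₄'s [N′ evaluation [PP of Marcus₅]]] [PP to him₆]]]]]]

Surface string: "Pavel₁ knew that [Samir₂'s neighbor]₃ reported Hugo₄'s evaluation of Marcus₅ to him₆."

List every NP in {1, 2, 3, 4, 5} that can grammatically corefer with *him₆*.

{1, 2, 4, 5}

*him* is a pronoun, so Principle B applies: it must be free in its binding domain.
Binding domain of *him₆*: the embedded TP, whose subject is [Samir₂'s neighbor]₃.
*Pavel₁* c-commands the pronoun but from outside its binding domain, and is not c-commanded by it → coindexation permitted.
*Samir₂* and the pronoun do not c-command one another → neither Principle B nor Principle C is at stake; coindexation permitted.
*[Samir₂'s neighbor]₃* c-commands the pronoun within its binding domain → coindexation would violate Principle B.
*Hugo₄* and the pronoun do not c-command one another → neither Principle B nor Principle C is at stake; coindexation permitted.
*Marcus₅* and the pronoun do not c-command one another → neither Principle B nor Principle C is at stake; coindexation permitted.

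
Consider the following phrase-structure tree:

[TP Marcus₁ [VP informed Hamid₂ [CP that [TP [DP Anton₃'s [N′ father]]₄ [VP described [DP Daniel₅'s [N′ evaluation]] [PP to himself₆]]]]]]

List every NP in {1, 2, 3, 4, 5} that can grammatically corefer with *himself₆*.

*himself* is an anaphor, so Principle A applies: it must be bound in its binding domain.
Binding domain of *himself₆*: the embedded TP, whose subject is [Anton₃'s father]₄.
*Marcus₁* c-commands the anaphor but is outside its binding domain → cannot satisfy Principle A.
*Hamid₂* c-commands the anaphor but is outside its binding domain → cannot satisfy Principle A.
*Anton₃* does not c-command the anaphor → cannot bind it.
*[Anton₃'s father]₄* c-commands the anaphor within its binding domain → licit binder.
*Daniel₅* does not c-command the anaphor → cannot bind it.

{4}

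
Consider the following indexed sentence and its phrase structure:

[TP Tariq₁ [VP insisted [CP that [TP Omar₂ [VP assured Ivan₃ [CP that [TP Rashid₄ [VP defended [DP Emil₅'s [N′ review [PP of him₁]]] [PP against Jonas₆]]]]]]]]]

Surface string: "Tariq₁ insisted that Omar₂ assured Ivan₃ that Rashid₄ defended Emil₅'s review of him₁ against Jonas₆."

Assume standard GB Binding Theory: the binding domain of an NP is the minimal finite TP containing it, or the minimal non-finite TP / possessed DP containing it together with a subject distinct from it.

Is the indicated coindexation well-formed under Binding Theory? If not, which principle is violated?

The two coindexed NPs are *Tariq₁* and *him₁*.
*him₁* is a pronoun; its binding domain is the possessed DP, whose subject is Emil₅. Within that domain it is c-commanded only by *Emil₅*, which carries a different index — the pronoun is free locally, so Principle B holds.
*Tariq₁* is an R-expression; *him₁* does not c-command it, and no other NP shares its index, so Principle C is satisfied.
All principles are respected.

grammatical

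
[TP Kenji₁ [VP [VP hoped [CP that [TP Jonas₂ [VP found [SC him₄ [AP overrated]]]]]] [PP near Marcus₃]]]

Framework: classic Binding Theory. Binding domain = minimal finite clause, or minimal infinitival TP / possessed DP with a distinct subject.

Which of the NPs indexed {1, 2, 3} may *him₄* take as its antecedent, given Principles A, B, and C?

*him* is a pronoun, so Principle B applies: it must be free in its binding domain.
Binding domain of *him₄*: the embedded TP, whose subject is Jonas₂.
*Kenji₁* c-commands the pronoun but from outside its binding domain, and is not c-commanded by it → coindexation permitted.
*Jonas₂* c-commands the pronoun within its binding domain → coindexation would violate Principle B.
*Marcus₃* and the pronoun do not c-command one another → neither Principle B nor Principle C is at stake; coindexation permitted.

{1, 3}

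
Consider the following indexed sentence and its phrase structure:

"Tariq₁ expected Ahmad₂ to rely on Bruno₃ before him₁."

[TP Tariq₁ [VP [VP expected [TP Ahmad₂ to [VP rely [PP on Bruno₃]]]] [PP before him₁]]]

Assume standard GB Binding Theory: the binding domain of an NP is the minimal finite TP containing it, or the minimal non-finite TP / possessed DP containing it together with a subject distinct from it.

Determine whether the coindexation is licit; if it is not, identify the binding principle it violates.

Principle B

The two coindexed NPs are *Tariq₁* and *him₁*.
*him₁* is a pronoun. Its binding domain is the matrix TP, whose subject is Tariq₁.
*Tariq₁* c-commands it within that domain and carries the same index.
The pronoun is locally bound → Principle B violation.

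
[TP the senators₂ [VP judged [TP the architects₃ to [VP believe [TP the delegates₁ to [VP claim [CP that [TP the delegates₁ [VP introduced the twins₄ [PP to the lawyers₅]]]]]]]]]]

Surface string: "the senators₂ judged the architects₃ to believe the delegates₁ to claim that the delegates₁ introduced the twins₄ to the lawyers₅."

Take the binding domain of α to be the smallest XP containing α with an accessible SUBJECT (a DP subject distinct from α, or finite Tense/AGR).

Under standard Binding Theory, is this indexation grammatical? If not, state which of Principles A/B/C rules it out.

The two coindexed NPs are *the delegates₁* (the higher occurrence) and *the delegates₁* (the lower occurrence).
*the delegates₁* (the lower occurrence) is an R-expression. Principle C requires it to be free everywhere.
*the delegates₁* (the higher occurrence) c-commands it and carries the same index.
The R-expression is bound → Principle C violation.

Principle C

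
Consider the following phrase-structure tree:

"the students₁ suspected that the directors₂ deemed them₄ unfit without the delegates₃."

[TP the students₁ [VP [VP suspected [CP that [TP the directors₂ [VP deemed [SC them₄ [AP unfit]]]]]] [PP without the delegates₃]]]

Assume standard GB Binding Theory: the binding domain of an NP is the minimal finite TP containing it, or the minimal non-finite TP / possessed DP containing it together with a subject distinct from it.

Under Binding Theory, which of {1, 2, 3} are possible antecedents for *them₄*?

*them* is a pronoun, so Principle B applies: it must be free in its binding domain.
Binding domain of *them₄*: the embedded TP, whose subject is the directors₂.
*the students₁* c-commands the pronoun but from outside its binding domain, and is not c-commanded by it → coindexation permitted.
*the directors₂* c-commands the pronoun within its binding domain → coindexation would violate Principle B.
*the delegates₃* and the pronoun do not c-command one another → neither Principle B nor Principle C is at stake; coindexation permitted.

{1, 3}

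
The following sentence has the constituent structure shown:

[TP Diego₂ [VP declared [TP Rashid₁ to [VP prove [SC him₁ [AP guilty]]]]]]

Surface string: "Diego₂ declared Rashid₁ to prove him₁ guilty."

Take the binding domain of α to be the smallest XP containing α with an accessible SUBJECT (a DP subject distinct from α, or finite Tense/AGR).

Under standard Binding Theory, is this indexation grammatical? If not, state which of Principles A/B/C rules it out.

The two coindexed NPs are *Rashid₁* and *him₁*.
*him₁* is a pronoun. Its binding domain is the embedded TP, whose subject is Rashid₁.
*Rashid₁* c-commands it within that domain and carries the same index.
The pronoun is locally bound → Principle B violation.

Principle B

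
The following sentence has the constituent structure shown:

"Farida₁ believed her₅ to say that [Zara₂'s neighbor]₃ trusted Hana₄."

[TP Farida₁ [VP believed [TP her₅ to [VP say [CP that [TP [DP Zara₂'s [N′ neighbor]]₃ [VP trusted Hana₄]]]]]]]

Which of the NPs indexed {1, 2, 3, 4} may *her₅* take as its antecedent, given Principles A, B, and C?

*her* is a pronoun, so Principle B applies: it must be free in its binding domain.
Binding domain of *her₅*: the matrix TP, whose subject is Farida₁.
*Farida₁* c-commands the pronoun within its binding domain → coindexation would violate Principle B.
*Zara₂*: the pronoun c-commands this R-expression → coindexation would violate Principle C on *Zara₂*.
*[Zara₂'s neighbor]₃*: the pronoun c-commands this R-expression → coindexation would violate Principle C on *[Zara₂'s neighbor]₃*.
*Hana₄*: the pronoun c-commands this R-expression → coindexation would violate Principle C on *Hana₄*.

none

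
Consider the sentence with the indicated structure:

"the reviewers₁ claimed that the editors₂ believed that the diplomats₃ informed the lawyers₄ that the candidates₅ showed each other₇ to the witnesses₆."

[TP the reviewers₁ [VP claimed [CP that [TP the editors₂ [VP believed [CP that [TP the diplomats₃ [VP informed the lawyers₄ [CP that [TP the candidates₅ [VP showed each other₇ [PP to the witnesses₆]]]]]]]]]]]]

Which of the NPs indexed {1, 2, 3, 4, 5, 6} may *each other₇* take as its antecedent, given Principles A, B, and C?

*each other* is an anaphor, so Principle A applies: it must be bound in its binding domain.
Binding domain of *each other₇*: the embedded TP, whose subject is the candidates₅.
*the reviewers₁* c-commands the anaphor but is outside its binding domain → cannot satisfy Principle A.
*the editors₂* c-commands the anaphor but is outside its binding domain → cannot satisfy Principle A.
*the diplomats₃* c-commands the anaphor but is outside its binding domain → cannot satisfy Principle A.
*the lawyers₄* c-commands the anaphor but is outside its binding domain → cannot satisfy Principle A.
*the candidates₅* c-commands the anaphor within its binding domain → licit binder.
*the witnesses₆* does not c-command the anaphor → cannot bind it.

{5}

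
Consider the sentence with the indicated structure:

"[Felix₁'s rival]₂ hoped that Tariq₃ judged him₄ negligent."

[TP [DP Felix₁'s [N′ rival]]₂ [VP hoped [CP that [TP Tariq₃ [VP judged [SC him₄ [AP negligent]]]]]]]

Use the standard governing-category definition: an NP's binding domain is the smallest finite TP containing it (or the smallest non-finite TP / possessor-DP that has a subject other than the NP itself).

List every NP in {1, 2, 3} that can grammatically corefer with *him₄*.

{1, 2}

*him* is a pronoun, so Principle B applies: it must be free in its binding domain.
Binding domain of *him₄*: the embedded TP, whose subject is Tariq₃.
*Felix₁* and the pronoun do not c-command one another → neither Principle B nor Principle C is at stake; coindexation permitted.
*[Felix₁'s rival]₂* c-commands the pronoun but from outside its binding domain, and is not c-commanded by it → coindexation permitted.
*Tariq₃* c-commands the pronoun within its binding domain → coindexation would violate Principle B.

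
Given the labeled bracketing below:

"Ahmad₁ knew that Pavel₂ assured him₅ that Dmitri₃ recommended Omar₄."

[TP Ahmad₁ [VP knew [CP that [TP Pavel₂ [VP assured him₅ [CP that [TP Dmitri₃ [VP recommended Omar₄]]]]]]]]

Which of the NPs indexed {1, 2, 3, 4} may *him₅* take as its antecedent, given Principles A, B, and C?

{1}

*him* is a pronoun, so Principle B applies: it must be free in its binding domain.
Binding domain of *him₅*: the embedded TP, whose subject is Pavel₂.
*Ahmad₁* c-commands the pronoun but from outside its binding domain, and is not c-commanded by it → coindexation permitted.
*Pavel₂* c-commands the pronoun within its binding domain → coindexation would violate Principle B.
*Dmitri₃*: the pronoun c-commands this R-expression → coindexation would violate Principle C on *Dmitri₃*.
*Omar₄*: the pronoun c-commands this R-expression → coindexation would violate Principle C on *Omar₄*.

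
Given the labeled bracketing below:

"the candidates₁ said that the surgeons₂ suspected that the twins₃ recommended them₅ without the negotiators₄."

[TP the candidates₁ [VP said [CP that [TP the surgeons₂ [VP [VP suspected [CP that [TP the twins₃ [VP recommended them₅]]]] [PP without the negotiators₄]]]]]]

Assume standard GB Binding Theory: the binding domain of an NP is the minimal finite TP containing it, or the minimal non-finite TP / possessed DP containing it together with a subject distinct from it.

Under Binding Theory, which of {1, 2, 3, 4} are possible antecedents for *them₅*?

{1, 2, 4}

*them* is a pronoun, so Principle B applies: it must be free in its binding domain.
Binding domain of *them₅*: the embedded TP, whose subject is the twins₃.
*the candidates₁* c-commands the pronoun but from outside its binding domain, and is not c-commanded by it → coindexation permitted.
*the surgeons₂* c-commands the pronoun but from outside its binding domain, and is not c-commanded by it → coindexation permitted.
*the twins₃* c-commands the pronoun within its binding domain → coindexation would violate Principle B.
*the negotiators₄* and the pronoun do not c-command one another → neither Principle B nor Principle C is at stake; coindexation permitted.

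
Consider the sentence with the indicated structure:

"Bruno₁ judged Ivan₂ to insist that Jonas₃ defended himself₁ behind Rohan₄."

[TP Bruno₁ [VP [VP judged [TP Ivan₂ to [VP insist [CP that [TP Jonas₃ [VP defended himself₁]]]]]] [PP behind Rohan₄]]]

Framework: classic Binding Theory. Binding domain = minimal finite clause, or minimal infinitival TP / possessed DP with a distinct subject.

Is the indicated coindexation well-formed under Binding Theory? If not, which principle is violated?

Principle A

The two coindexed NPs are *Bruno₁* and *himself₁*.
*himself₁* is an anaphor. Principle A requires it to be bound within its binding domain — the embedded TP, whose subject is Jonas₃.
Within that domain it is c-commanded by *Jonas₃*, which does not share its index.
*Bruno₁* does c-command the anaphor, but from outside its binding domain.
The anaphor is unbound in its domain → Principle A violation.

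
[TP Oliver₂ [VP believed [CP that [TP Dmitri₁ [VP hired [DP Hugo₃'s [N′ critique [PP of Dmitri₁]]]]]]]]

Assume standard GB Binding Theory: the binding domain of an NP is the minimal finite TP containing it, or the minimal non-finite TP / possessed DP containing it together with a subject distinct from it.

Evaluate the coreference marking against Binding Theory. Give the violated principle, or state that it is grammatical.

The two coindexed NPs are *Dmitri₁* (the lower occurrence) and *Dmitri₁* (the higher occurrence).
*Dmitri₁* (the lower occurrence) is an R-expression. Principle C requires it to be free everywhere.
*Dmitri₁* (the higher occurrence) c-commands it and carries the same index.
The R-expression is bound → Principle C violation.

Principle C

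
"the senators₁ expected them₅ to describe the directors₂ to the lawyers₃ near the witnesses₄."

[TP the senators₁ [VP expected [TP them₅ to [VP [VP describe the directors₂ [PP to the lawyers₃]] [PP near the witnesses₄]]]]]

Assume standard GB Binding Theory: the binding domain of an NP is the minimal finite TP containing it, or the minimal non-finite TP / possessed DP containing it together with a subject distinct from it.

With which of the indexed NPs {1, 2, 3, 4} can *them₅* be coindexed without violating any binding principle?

*them* is a pronoun, so Principle B applies: it must be free in its binding domain.
Binding domain of *them₅*: the matrix TP, whose subject is the senators₁.
*the senators₁* c-commands the pronoun within its binding domain → coindexation would violate Principle B.
*the directors₂*: the pronoun c-commands this R-expression → coindexation would violate Principle C on *the directors₂*.
*the lawyers₃*: the pronoun c-commands this R-expression → coindexation would violate Principle C on *the lawyers₃*.
*the witnesses₄*: the pronoun c-commands this R-expression → coindexation would violate Principle C on *the witnesses₄*.

none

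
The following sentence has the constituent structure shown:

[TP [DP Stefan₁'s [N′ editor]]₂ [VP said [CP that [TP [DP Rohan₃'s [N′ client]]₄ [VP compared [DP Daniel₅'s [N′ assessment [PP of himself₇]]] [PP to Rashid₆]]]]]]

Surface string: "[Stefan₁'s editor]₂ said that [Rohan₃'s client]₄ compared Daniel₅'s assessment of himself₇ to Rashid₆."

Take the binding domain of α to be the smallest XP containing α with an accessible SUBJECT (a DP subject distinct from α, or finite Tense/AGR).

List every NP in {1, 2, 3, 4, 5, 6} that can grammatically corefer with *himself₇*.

{5}

*himself* is an anaphor, so Principle A applies: it must be bound in its binding domain.
Binding domain of *himself₇*: the possessed DP, whose subject is Daniel₅.
*Stefan₁* does not c-command the anaphor → cannot bind it.
*[Stefan₁'s editor]₂* c-commands the anaphor but is outside its binding domain → cannot satisfy Principle A.
*Rohan₃* does not c-command the anaphor → cannot bind it.
*[Rohan₃'s client]₄* c-commands the anaphor but is outside its binding domain → cannot satisfy Principle A.
*Daniel₅* c-commands the anaphor within its binding domain → licit binder.
*Rashid₆* does not c-command the anaphor → cannot bind it.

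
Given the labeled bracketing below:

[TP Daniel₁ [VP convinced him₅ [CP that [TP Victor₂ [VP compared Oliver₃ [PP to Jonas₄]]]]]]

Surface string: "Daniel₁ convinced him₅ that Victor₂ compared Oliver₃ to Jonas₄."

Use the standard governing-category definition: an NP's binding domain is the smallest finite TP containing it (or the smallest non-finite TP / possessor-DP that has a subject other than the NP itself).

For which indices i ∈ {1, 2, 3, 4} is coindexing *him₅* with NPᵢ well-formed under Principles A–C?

*him* is a pronoun, so Principle B applies: it must be free in its binding domain.
Binding domain of *him₅*: the matrix TP, whose subject is Daniel₁.
*Daniel₁* c-commands the pronoun within its binding domain → coindexation would violate Principle B.
*Victor₂*: the pronoun c-commands this R-expression → coindexation would violate Principle C on *Victor₂*.
*Oliver₃*: the pronoun c-commands this R-expression → coindexation would violate Principle C on *Oliver₃*.
*Jonas₄*: the pronoun c-commands this R-expression → coindexation would violate Principle C on *Jonas₄*.

none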